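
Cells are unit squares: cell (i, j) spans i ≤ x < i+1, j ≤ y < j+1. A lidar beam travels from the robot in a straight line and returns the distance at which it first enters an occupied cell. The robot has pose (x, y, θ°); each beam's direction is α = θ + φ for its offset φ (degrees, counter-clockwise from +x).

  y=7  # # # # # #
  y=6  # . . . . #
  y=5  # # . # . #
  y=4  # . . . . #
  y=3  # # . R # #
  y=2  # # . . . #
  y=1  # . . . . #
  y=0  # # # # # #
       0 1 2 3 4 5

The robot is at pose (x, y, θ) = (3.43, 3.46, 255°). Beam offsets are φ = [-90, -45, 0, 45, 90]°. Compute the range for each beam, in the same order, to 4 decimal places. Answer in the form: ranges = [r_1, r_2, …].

ranges = [1.4804, 1.6512, 2.5468, 2.8406, 0.5901]

beam 1: φ=-90°, α=165°
  d=(-0.9659,0.2588)  start (3,3)  tX=0.4452 tY=2.0864  stride 1/|dx|=1.0353 1/|dy|=3.8637
    cross x-line → (2,3), t=0.4452
    cross x-line → (1,3), t=1.4804 (wall)
  → r_1 = 1.4804
beam 2: φ=-45°, α=210°
  d=(-0.8660,-0.5000)  start (3,3)  tX=0.4965 tY=0.9200  stride 1/|dx|=1.1547 1/|dy|=2.0000
    cross x-line → (2,3), t=0.4965
    cross y-line → (2,2), t=0.9200
    cross x-line → (1,2), t=1.6512 (wall)
  → r_2 = 1.6512
beam 3: φ=0°, α=255°
  d=(-0.2588,-0.9659)  start (3,3)  tX=1.6614 tY=0.4762  stride 1/|dx|=3.8637 1/|dy|=1.0353
    cross y-line → (3,2), t=0.4762
    cross y-line → (3,1), t=1.5115
    cross x-line → (2,1), t=1.6614
    cross y-line → (2,0), t=2.5468 (wall)
  → r_3 = 2.5468
beam 4: φ=45°, α=300°
  d=(0.5000,-0.8660)  start (3,3)  tX=1.1400 tY=0.5312  stride 1/|dx|=2.0000 1/|dy|=1.1547
    cross y-line → (3,2), t=0.5312
    cross x-line → (4,2), t=1.1400
    cross y-line → (4,1), t=1.6859
    cross y-line → (4,0), t=2.8406 (wall)
  → r_4 = 2.8406
beam 5: φ=90°, α=345°
  d=(0.9659,-0.2588)  start (3,3)  tX=0.5901 tY=1.7773  stride 1/|dx|=1.0353 1/|dy|=3.8637
    cross x-line → (4,3), t=0.5901 (wall)
  → r_5 = 0.5901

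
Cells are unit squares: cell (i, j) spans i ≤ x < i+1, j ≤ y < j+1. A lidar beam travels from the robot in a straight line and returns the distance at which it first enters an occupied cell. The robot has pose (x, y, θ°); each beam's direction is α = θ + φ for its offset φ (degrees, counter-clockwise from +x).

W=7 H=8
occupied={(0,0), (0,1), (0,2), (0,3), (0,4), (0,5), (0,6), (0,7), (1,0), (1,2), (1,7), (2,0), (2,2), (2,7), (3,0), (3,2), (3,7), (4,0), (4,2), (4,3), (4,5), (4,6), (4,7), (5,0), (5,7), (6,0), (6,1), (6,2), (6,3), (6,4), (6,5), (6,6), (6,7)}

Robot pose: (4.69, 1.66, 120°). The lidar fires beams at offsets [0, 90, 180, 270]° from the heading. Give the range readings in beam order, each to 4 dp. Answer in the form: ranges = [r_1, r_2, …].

ranges = [0.3926, 1.3200, 0.7621, 1.5127]

beam 1: φ=0°, α=120°
  d=(-0.5000,0.8660)  start (4,1)  tX=1.3800 tY=0.3926  stride 1/|dx|=2.0000 1/|dy|=1.1547
    cross y-line → (4,2), t=0.3926 (wall)
  → r_1 = 0.3926
beam 2: φ=90°, α=210°
  d=(-0.8660,-0.5000)  start (4,1)  tX=0.7967 tY=1.3200  stride 1/|dx|=1.1547 1/|dy|=2.0000
    cross x-line → (3,1), t=0.7967
    cross y-line → (3,0), t=1.3200 (wall)
  → r_2 = 1.3200
beam 3: φ=180°, α=300°
  d=(0.5000,-0.8660)  start (4,1)  tX=0.6200 tY=0.7621  stride 1/|dx|=2.0000 1/|dy|=1.1547
    cross x-line → (5,1), t=0.6200
    cross y-line → (5,0), t=0.7621 (wall)
  → r_3 = 0.7621
beam 4: φ=270°, α=30°
  d=(0.8660,0.5000)  start (4,1)  tX=0.3580 tY=0.6800  stride 1/|dx|=1.1547 1/|dy|=2.0000
    cross x-line → (5,1), t=0.3580
    cross y-line → (5,2), t=0.6800
    cross x-line → (6,2), t=1.5127 (wall)
  → r_4 = 1.5127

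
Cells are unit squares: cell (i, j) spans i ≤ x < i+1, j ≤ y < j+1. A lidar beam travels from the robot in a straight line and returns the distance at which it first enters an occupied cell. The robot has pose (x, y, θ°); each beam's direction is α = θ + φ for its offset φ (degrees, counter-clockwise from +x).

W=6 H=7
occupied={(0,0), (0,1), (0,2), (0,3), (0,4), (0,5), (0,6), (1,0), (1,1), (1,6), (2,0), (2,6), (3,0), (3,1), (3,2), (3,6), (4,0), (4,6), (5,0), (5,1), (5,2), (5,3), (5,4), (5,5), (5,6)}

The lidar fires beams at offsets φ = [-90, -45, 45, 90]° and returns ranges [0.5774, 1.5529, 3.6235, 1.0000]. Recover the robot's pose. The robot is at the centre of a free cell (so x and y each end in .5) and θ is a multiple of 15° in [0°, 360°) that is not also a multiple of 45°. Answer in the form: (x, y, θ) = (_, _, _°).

Enumerate (i+0.5, j+0.5, θ) over the 17 free cells and 16 admissible headings. For each, cast all 4 beams and compare to the given ranges.
  (4.5, 3.5, 30°): beam 1 = 1.0000 ≠ 0.5774 ✗
  (1.5, 3.5, 285°): beam 1 = 0.5176 ≠ 0.5774 ✗
  (4.5, 3.5, 300°): beam 1 = 1.0000 ≠ 0.5774 ✗
  …
  (1.5, 2.5, 30°): r_1=0.5774, r_2=1.5529, r_3=3.6235, r_4=1.0000 — all match ✓
Only this pose fits every beam.

(x, y, θ) = (1.5, 2.5, 30°)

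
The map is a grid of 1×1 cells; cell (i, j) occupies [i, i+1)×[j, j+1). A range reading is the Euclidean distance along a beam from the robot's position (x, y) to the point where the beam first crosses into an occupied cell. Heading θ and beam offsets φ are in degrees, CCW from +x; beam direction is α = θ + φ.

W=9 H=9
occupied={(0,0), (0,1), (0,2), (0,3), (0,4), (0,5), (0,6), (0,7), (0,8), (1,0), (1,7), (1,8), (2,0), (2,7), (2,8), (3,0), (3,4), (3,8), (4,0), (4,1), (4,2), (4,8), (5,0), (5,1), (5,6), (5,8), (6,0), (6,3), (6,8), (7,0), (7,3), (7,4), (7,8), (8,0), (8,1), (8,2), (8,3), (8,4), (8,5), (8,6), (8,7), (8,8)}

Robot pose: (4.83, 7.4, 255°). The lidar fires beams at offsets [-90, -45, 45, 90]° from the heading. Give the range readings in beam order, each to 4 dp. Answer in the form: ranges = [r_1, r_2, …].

ranges = [1.8946, 4.4225, 0.4619, 3.2818]

beam 1: φ=-90°, α=165°
  cosα=-0.9659 sinα=0.2588 | (4,7) | tMaxX 0.8593 tMaxY 2.3182 | tΔX 1.0353 tΔY 3.8637
    t=0.8593 [x] (3,7)
    t=1.8946 [x] (2,7) — stop
  → r_1 = 1.8946
beam 2: φ=-45°, α=210°
  cosα=-0.8660 sinα=-0.5000 | (4,7) | tMaxX 0.9584 tMaxY 0.8000 | tΔX 1.1547 tΔY 2.0000
    t=0.8000 [y] (4,6)
    t=0.9584 [x] (3,6)
    t=2.1131 [x] (2,6)
    t=2.8000 [y] (2,5)
    t=3.2678 [x] (1,5)
    t=4.4225 [x] (0,5) — stop
  → r_2 = 4.4225
beam 3: φ=45°, α=300°
  cosα=0.5000 sinα=-0.8660 | (4,7) | tMaxX 0.3400 tMaxY 0.4619 | tΔX 2.0000 tΔY 1.1547
    t=0.3400 [x] (5,7)
    t=0.4619 [y] (5,6) — stop
  → r_3 = 0.4619
beam 4: φ=90°, α=345°
  cosα=0.9659 sinα=-0.2588 | (4,7) | tMaxX 0.1760 tMaxY 1.5455 | tΔX 1.0353 tΔY 3.8637
    t=0.1760 [x] (5,7)
    t=1.2113 [x] (6,7)
    t=1.5455 [y] (6,6)
    t=2.2465 [x] (7,6)
    t=3.2818 [x] (8,6) — stop
  → r_4 = 3.2818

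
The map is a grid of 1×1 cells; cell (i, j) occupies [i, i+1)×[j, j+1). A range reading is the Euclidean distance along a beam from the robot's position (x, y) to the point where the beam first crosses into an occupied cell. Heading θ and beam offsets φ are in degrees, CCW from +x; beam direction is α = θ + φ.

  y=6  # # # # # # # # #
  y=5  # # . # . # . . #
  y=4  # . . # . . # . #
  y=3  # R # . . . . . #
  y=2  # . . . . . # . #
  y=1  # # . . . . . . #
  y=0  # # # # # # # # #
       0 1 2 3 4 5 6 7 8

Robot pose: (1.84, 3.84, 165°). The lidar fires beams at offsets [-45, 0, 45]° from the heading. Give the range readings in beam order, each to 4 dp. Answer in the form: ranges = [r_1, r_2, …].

beam 1: φ=-45°, α=120°
  dir = (cos 120°, sin 120°) = (-0.5000, 0.8660); from cell (1,3)
  next x-line at t=1.6800, next y-line at t=0.1848; Δt_x=2.0000, Δt_y=1.1547
    y: enter (1,4) at t=0.1848
    y: enter (1,5) at t=1.3395 ← occupied
  → r_1 = 1.3395
beam 2: φ=0°, α=165°
  dir = (cos 165°, sin 165°) = (-0.9659, 0.2588); from cell (1,3)
  next x-line at t=0.8696, next y-line at t=0.6182; Δt_x=1.0353, Δt_y=3.8637
    y: enter (1,4) at t=0.6182
    x: enter (0,4) at t=0.8696 ← occupied
  → r_2 = 0.8696
beam 3: φ=45°, α=210°
  dir = (cos 210°, sin 210°) = (-0.8660, -0.5000); from cell (1,3)
  next x-line at t=0.9699, next y-line at t=1.6800; Δt_x=1.1547, Δt_y=2.0000
    x: enter (0,3) at t=0.9699 ← occupied
  → r_3 = 0.9699

ranges = [1.3395, 0.8696, 0.9699]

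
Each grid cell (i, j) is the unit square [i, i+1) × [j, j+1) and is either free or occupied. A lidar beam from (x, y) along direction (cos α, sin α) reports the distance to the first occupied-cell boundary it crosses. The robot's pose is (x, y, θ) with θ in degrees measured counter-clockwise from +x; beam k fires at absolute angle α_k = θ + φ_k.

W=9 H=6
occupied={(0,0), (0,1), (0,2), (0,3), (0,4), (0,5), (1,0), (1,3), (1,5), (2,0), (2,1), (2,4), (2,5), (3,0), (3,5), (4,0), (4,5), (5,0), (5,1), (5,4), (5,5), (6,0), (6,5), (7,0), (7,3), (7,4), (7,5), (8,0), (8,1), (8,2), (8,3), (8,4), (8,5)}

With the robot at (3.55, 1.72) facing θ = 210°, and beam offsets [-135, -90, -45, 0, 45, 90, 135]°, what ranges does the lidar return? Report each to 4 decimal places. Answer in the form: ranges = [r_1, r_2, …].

ranges = [3.3957, 2.6327, 0.5694, 0.6351, 0.7454, 0.8314, 1.5012]

beam 1: φ=-135°, α=75°
  direction (0.2588, 0.9659); cell (3,1); t to first gridline: x 1.7387, y 0.2899 (then +3.8637 / +1.0353)
    (3,2) via y @ 0.2899
    (3,3) via y @ 1.3252
    (4,3) via x @ 1.7387
    (4,4) via y @ 2.3604
    (4,5) via y @ 3.3957  # hit
  → r_1 = 3.3957
beam 2: φ=-90°, α=120°
  direction (-0.5000, 0.8660); cell (3,1); t to first gridline: x 1.1000, y 0.3233 (then +2.0000 / +1.1547)
    (3,2) via y @ 0.3233
    (2,2) via x @ 1.1000
    (2,3) via y @ 1.4780
    (2,4) via y @ 2.6327  # hit
  → r_2 = 2.6327
beam 3: φ=-45°, α=165°
  direction (-0.9659, 0.2588); cell (3,1); t to first gridline: x 0.5694, y 1.0818 (then +1.0353 / +3.8637)
    (2,1) via x @ 0.5694  # hit
  → r_3 = 0.5694
beam 4: φ=0°, α=210°
  direction (-0.8660, -0.5000); cell (3,1); t to first gridline: x 0.6351, y 1.4400 (then +1.1547 / +2.0000)
    (2,1) via x @ 0.6351  # hit
  → r_4 = 0.6351
beam 5: φ=45°, α=255°
  direction (-0.2588, -0.9659); cell (3,1); t to first gridline: x 2.1250, y 0.7454 (then +3.8637 / +1.0353)
    (3,0) via y @ 0.7454  # hit
  → r_5 = 0.7454
beam 6: φ=90°, α=300°
  direction (0.5000, -0.8660); cell (3,1); t to first gridline: x 0.9000, y 0.8314 (then +2.0000 / +1.1547)
    (3,0) via y @ 0.8314  # hit
  → r_6 = 0.8314
beam 7: φ=135°, α=345°
  direction (0.9659, -0.2588); cell (3,1); t to first gridline: x 0.4659, y 2.7819 (then +1.0353 / +3.8637)
    (4,1) via x @ 0.4659
    (5,1) via x @ 1.5012  # hit
  → r_7 = 1.5012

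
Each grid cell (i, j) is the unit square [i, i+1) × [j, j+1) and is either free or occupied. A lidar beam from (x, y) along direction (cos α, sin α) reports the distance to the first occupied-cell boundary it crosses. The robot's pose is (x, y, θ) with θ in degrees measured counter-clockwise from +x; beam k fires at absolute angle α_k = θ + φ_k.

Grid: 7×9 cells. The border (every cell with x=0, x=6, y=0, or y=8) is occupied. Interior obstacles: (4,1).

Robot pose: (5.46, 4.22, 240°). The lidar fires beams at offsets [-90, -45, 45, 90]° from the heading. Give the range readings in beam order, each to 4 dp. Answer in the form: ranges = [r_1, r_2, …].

ranges = [5.1500, 4.6173, 2.0864, 0.6235]

beam 1: φ=-90°, α=150°
  cosα=-0.8660 sinα=0.5000 | (5,4) | tMaxX 0.5312 tMaxY 1.5600 | tΔX 1.1547 tΔY 2.0000
    t=0.5312 [x] (4,4)
    t=1.5600 [y] (4,5)
    t=1.6859 [x] (3,5)
    t=2.8406 [x] (2,5)
    t=3.5600 [y] (2,6)
    t=3.9953 [x] (1,6)
    t=5.1500 [x] (0,6) — stop
  → r_1 = 5.1500
beam 2: φ=-45°, α=195°
  cosα=-0.9659 sinα=-0.2588 | (5,4) | tMaxX 0.4762 tMaxY 0.8500 | tΔX 1.0353 tΔY 3.8637
    t=0.4762 [x] (4,4)
    t=0.8500 [y] (4,3)
    t=1.5115 [x] (3,3)
    t=2.5468 [x] (2,3)
    t=3.5821 [x] (1,3)
    t=4.6173 [x] (0,3) — stop
  → r_2 = 4.6173
beam 3: φ=45°, α=285°
  cosα=0.2588 sinα=-0.9659 | (5,4) | tMaxX 2.0864 tMaxY 0.2278 | tΔX 3.8637 tΔY 1.0353
    t=0.2278 [y] (5,3)
    t=1.2630 [y] (5,2)
    t=2.0864 [x] (6,2) — stop
  → r_3 = 2.0864
beam 4: φ=90°, α=330°
  cosα=0.8660 sinα=-0.5000 | (5,4) | tMaxX 0.6235 tMaxY 0.4400 | tΔX 1.1547 tΔY 2.0000
    t=0.4400 [y] (5,3)
    t=0.6235 [x] (6,3) — stop
  → r_4 = 0.6235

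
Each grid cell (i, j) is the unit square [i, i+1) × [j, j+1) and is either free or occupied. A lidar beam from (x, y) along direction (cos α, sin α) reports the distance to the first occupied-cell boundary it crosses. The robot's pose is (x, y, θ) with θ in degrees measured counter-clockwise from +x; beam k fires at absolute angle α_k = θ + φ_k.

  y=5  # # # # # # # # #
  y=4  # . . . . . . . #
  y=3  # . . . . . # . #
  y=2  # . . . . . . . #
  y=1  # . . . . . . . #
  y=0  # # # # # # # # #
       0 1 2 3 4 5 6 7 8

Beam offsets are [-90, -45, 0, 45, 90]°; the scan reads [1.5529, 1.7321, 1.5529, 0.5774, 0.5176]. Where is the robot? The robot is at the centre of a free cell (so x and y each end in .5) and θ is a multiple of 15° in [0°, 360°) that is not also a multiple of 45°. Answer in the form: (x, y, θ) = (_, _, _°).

(x, y, θ) = (6.5, 2.5, 15°)

Candidates: 27 free-cell centres × 16 headings = 432 poses. Raycast each; keep the one whose scan matches to 4 dp.
  (6.5, 1.5, 105°): beam 2 = 3.0000 ≠ 1.7321 ✗
  (6.5, 2.5, 210°): beam 1 = 0.5774 ≠ 1.5529 ✗
  (3.5, 1.5, 255°): beam 1 = 2.5882 ≠ 1.5529 ✗
  (6.5, 1.5, 195°): beam 2 = 6.3509 ≠ 1.7321 ✗
  (5.5, 3.5, 195°): beam 2 = 3.0000 ≠ 1.7321 ✗
  …
  (6.5, 2.5, 15°): r_1=1.5529, r_2=1.7321, r_3=1.5529, r_4=0.5774, r_5=0.5176 — all match ✓
Only this pose fits every beam.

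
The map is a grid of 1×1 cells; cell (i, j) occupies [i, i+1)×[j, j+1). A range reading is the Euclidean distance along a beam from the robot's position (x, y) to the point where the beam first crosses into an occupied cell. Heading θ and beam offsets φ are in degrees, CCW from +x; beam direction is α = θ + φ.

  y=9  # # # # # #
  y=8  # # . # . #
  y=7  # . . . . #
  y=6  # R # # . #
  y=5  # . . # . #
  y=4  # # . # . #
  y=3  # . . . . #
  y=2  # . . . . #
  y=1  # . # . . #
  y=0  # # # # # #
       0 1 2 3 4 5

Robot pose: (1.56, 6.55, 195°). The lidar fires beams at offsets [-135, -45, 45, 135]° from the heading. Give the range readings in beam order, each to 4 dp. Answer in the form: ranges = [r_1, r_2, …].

beam 1: φ=-135°, α=60°
  dir = (cos 60°, sin 60°) = (0.5000, 0.8660); from cell (1,6)
  next x-line at t=0.8800, next y-line at t=0.5196; Δt_x=2.0000, Δt_y=1.1547
    y: enter (1,7) at t=0.5196
    x: enter (2,7) at t=0.8800
    y: enter (2,8) at t=1.6743
    y: enter (2,9) at t=2.8290 ← occupied
  → r_1 = 2.8290
beam 2: φ=-45°, α=150°
  dir = (cos 150°, sin 150°) = (-0.8660, 0.5000); from cell (1,6)
  next x-line at t=0.6466, next y-line at t=0.9000; Δt_x=1.1547, Δt_y=2.0000
    x: enter (0,6) at t=0.6466 ← occupied
  → r_2 = 0.6466
beam 3: φ=45°, α=240°
  dir = (cos 240°, sin 240°) = (-0.5000, -0.8660); from cell (1,6)
  next x-line at t=1.1200, next y-line at t=0.6351; Δt_x=2.0000, Δt_y=1.1547
    y: enter (1,5) at t=0.6351
    x: enter (0,5) at t=1.1200 ← occupied
  → r_3 = 1.1200
beam 4: φ=135°, α=330°
  dir = (cos 330°, sin 330°) = (0.8660, -0.5000); from cell (1,6)
  next x-line at t=0.5081, next y-line at t=1.1000; Δt_x=1.1547, Δt_y=2.0000
    x: enter (2,6) at t=0.5081 ← occupied
  → r_4 = 0.5081

ranges = [2.8290, 0.6466, 1.1200, 0.5081]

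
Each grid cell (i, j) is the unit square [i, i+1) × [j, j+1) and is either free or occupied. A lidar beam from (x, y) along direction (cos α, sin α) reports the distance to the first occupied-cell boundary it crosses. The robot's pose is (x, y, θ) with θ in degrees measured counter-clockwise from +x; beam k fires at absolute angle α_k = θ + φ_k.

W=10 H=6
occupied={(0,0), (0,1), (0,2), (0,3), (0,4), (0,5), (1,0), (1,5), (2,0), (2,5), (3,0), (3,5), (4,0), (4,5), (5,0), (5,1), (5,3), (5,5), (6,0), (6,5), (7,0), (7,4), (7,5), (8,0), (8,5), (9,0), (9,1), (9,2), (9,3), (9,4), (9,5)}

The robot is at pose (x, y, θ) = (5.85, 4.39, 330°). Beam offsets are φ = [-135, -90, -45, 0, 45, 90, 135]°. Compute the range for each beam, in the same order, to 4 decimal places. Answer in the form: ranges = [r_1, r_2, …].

ranges = [5.0211, 0.4503, 0.4038, 3.6373, 1.1906, 0.7044, 0.6315]

beam 1: φ=-135°, α=195°
  direction (-0.9659, -0.2588); cell (5,4); t to first gridline: x 0.8800, y 1.5068 (then +1.0353 / +3.8637)
    (4,4) via x @ 0.8800
    (4,3) via y @ 1.5068
    (3,3) via x @ 1.9153
    (2,3) via x @ 2.9505
    (1,3) via x @ 3.9858
    (0,3) via x @ 5.0211  # hit
  → r_1 = 5.0211
beam 2: φ=-90°, α=240°
  direction (-0.5000, -0.8660); cell (5,4); t to first gridline: x 1.7000, y 0.4503 (then +2.0000 / +1.1547)
    (5,3) via y @ 0.4503  # hit
  → r_2 = 0.4503
beam 3: φ=-45°, α=285°
  direction (0.2588, -0.9659); cell (5,4); t to first gridline: x 0.5796, y 0.4038 (then +3.8637 / +1.0353)
    (5,3) via y @ 0.4038  # hit
  → r_3 = 0.4038
beam 4: φ=0°, α=330°
  direction (0.8660, -0.5000); cell (5,4); t to first gridline: x 0.1732, y 0.7800 (then +1.1547 / +2.0000)
    (6,4) via x @ 0.1732
    (6,3) via y @ 0.7800
    (7,3) via x @ 1.3279
    (8,3) via x @ 2.4826
    (8,2) via y @ 2.7800
    (9,2) via x @ 3.6373  # hit
  → r_4 = 3.6373
beam 5: φ=45°, α=15°
  direction (0.9659, 0.2588); cell (5,4); t to first gridline: x 0.1553, y 2.3569 (then +1.0353 / +3.8637)
    (6,4) via x @ 0.1553
    (7,4) via x @ 1.1906  # hit
  → r_5 = 1.1906
beam 6: φ=90°, α=60°
  direction (0.5000, 0.8660); cell (5,4); t to first gridline: x 0.3000, y 0.7044 (then +2.0000 / +1.1547)
    (6,4) via x @ 0.3000
    (6,5) via y @ 0.7044  # hit
  → r_6 = 0.7044
beam 7: φ=135°, α=105°
  direction (-0.2588, 0.9659); cell (5,4); t to first gridline: x 3.2841, y 0.6315 (then +3.8637 / +1.0353)
    (5,5) via y @ 0.6315  # hit
  → r_7 = 0.6315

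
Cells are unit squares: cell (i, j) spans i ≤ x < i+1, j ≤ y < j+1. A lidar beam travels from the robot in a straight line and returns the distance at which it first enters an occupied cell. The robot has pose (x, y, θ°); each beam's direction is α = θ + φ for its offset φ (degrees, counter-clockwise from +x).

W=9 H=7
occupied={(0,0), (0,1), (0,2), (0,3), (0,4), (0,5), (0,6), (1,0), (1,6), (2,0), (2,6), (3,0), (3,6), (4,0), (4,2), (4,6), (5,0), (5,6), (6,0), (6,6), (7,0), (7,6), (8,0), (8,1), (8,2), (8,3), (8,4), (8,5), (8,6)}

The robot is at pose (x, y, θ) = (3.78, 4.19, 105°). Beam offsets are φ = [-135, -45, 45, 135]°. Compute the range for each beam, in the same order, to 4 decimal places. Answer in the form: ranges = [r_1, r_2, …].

beam 1: φ=-135°, α=330°
  cosα=0.8660 sinα=-0.5000 | (3,4) | tMaxX 0.2540 tMaxY 0.3800 | tΔX 1.1547 tΔY 2.0000
    t=0.2540 [x] (4,4)
    t=0.3800 [y] (4,3)
    t=1.4087 [x] (5,3)
    t=2.3800 [y] (5,2)
    t=2.5634 [x] (6,2)
    t=3.7181 [x] (7,2)
    t=4.3800 [y] (7,1)
    t=4.8728 [x] (8,1) — stop
  → r_1 = 4.8728
beam 2: φ=-45°, α=60°
  cosα=0.5000 sinα=0.8660 | (3,4) | tMaxX 0.4400 tMaxY 0.9353 | tΔX 2.0000 tΔY 1.1547
    t=0.4400 [x] (4,4)
    t=0.9353 [y] (4,5)
    t=2.0900 [y] (4,6) — stop
  → r_2 = 2.0900
beam 3: φ=45°, α=150°
  cosα=-0.8660 sinα=0.5000 | (3,4) | tMaxX 0.9007 tMaxY 1.6200 | tΔX 1.1547 tΔY 2.0000
    t=0.9007 [x] (2,4)
    t=1.6200 [y] (2,5)
    t=2.0554 [x] (1,5)
    t=3.2101 [x] (0,5) — stop
  → r_3 = 3.2101
beam 4: φ=135°, α=240°
  cosα=-0.5000 sinα=-0.8660 | (3,4) | tMaxX 1.5600 tMaxY 0.2194 | tΔX 2.0000 tΔY 1.1547
    t=0.2194 [y] (3,3)
    t=1.3741 [y] (3,2)
    t=1.5600 [x] (2,2)
    t=2.5288 [y] (2,1)
    t=3.5600 [x] (1,1)
    t=3.6835 [y] (1,0) — stop
  → r_4 = 3.6835

ranges = [4.8728, 2.0900, 3.2101, 3.6835]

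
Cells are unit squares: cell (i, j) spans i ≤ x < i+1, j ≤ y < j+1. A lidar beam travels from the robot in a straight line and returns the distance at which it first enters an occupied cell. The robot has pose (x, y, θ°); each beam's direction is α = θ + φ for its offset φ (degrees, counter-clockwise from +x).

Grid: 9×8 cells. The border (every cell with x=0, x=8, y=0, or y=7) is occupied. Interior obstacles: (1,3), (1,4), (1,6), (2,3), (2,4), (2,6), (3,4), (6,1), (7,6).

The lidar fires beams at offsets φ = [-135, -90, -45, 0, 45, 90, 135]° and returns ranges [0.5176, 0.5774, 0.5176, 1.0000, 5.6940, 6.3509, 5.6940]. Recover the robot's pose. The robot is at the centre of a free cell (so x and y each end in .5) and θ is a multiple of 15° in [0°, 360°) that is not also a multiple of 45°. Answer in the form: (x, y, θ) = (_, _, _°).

Candidates: 33 free-cell centres × 16 headings = 528 poses. Raycast each; keep the one whose scan matches to 4 dp.
  (6.5, 3.5, 345°): beam 1 = 5.0000 ≠ 0.5176 ✗
  (2.5, 1.5, 255°): beam 1 = 1.7321 ≠ 0.5176 ✗
  (5.5, 3.5, 195°): beam 1 = 3.0000 ≠ 0.5176 ✗
  …
  (6.5, 6.5, 150°): r_1=0.5176, r_2=0.5774, r_3=0.5176, r_4=1.0000, r_5=5.6940, r_6=6.3509, r_7=5.6940 — all match ✓
Unique over the lattice → pose = (6.5, 6.5, 150°).

(x, y, θ) = (6.5, 6.5, 150°)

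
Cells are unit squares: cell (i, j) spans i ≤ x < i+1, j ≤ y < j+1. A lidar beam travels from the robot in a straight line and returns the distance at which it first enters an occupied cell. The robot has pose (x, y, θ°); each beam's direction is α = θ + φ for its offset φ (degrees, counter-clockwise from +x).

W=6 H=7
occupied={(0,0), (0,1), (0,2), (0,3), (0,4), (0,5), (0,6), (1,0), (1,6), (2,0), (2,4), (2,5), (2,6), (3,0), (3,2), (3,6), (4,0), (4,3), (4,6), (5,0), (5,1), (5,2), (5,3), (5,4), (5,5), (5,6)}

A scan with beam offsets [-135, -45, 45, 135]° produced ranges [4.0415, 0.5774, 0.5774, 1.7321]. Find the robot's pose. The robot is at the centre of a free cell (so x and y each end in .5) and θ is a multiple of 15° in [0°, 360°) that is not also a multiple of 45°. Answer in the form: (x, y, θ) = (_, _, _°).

Enumerate (i+0.5, j+0.5, θ) over the 16 free cells and 16 admissible headings. For each, cast all 4 beams and compare to the given ranges.
  (2.5, 3.5, 255°): beam 1 = 0.5774 ≠ 4.0415 ✗
  (3.5, 5.5, 240°): beam 1 = 0.5176 ≠ 4.0415 ✗
  (4.5, 5.5, 240°): beam 1 = 0.5176 ≠ 4.0415 ✗
  …
  (4.5, 4.5, 345°): r_1=4.0415, r_2=0.5774, r_3=0.5774, r_4=1.7321 — all match ✓
No second candidate reproduces the full scan.

(x, y, θ) = (4.5, 4.5, 345°)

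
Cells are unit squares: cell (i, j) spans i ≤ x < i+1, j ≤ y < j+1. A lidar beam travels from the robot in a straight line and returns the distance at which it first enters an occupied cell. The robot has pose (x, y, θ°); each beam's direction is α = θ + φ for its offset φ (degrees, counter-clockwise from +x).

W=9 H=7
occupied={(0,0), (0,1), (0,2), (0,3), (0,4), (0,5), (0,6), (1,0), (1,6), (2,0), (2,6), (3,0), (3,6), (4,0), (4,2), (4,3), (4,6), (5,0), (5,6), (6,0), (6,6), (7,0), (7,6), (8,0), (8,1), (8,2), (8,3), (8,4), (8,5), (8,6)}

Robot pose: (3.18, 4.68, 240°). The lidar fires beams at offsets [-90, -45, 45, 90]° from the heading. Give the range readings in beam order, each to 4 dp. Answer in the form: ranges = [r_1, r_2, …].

beam 1: φ=-90°, α=150°
  dir = (cos 150°, sin 150°) = (-0.8660, 0.5000); from cell (3,4)
  next x-line at t=0.2078, next y-line at t=0.6400; Δt_x=1.1547, Δt_y=2.0000
    x: enter (2,4) at t=0.2078
    y: enter (2,5) at t=0.6400
    x: enter (1,5) at t=1.3625
    x: enter (0,5) at t=2.5172 ← occupied
  → r_1 = 2.5172
beam 2: φ=-45°, α=195°
  dir = (cos 195°, sin 195°) = (-0.9659, -0.2588); from cell (3,4)
  next x-line at t=0.1863, next y-line at t=2.6273; Δt_x=1.0353, Δt_y=3.8637
    x: enter (2,4) at t=0.1863
    x: enter (1,4) at t=1.2216
    x: enter (0,4) at t=2.2569 ← occupied
  → r_2 = 2.2569
beam 3: φ=45°, α=285°
  dir = (cos 285°, sin 285°) = (0.2588, -0.9659); from cell (3,4)
  next x-line at t=3.1682, next y-line at t=0.7040; Δt_x=3.8637, Δt_y=1.0353
    y: enter (3,3) at t=0.7040
    y: enter (3,2) at t=1.7393
    y: enter (3,1) at t=2.7745
    x: enter (4,1) at t=3.1682
    y: enter (4,0) at t=3.8098 ← occupied
  → r_3 = 3.8098
beam 4: φ=90°, α=330°
  dir = (cos 330°, sin 330°) = (0.8660, -0.5000); from cell (3,4)
  next x-line at t=0.9469, next y-line at t=1.3600; Δt_x=1.1547, Δt_y=2.0000
    x: enter (4,4) at t=0.9469
    y: enter (4,3) at t=1.3600 ← occupied
  → r_4 = 1.3600

ranges = [2.5172, 2.2569, 3.8098, 1.3600]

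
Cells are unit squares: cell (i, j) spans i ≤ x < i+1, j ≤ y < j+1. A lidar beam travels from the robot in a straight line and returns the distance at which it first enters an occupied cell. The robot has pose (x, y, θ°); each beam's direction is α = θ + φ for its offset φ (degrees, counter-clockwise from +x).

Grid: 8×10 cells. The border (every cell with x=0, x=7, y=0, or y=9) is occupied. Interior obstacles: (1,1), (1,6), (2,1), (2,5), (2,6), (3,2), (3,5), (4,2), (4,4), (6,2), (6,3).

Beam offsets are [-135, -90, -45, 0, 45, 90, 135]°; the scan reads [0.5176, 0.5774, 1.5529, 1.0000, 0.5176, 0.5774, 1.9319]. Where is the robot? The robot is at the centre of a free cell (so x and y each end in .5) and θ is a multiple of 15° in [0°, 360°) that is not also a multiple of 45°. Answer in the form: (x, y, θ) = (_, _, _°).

The pose lattice has 37·16 = 592 candidates. Test each by forward raycasting.
  (1.5, 3.5, 105°): beam 1 = 1.7321 ≠ 0.5176 ✗
  (4.5, 5.5, 240°): beam 1 = 3.6235 ≠ 0.5176 ✗
  (1.5, 8.5, 165°): beam 1 = 1.0000 ≠ 0.5176 ✗
  (6.5, 5.5, 285°): beam 1 = 6.3509 ≠ 0.5176 ✗
  (5.5, 3.5, 120°): beam 3 = 5.6940 ≠ 1.5529 ✗
  …
  (4.5, 1.5, 210°): r_1=0.5176, r_2=0.5774, r_3=1.5529, r_4=1.0000, r_5=0.5176, r_6=0.5774, r_7=1.9319 — all match ✓
Only this pose fits every beam.

(x, y, θ) = (4.5, 1.5, 210°)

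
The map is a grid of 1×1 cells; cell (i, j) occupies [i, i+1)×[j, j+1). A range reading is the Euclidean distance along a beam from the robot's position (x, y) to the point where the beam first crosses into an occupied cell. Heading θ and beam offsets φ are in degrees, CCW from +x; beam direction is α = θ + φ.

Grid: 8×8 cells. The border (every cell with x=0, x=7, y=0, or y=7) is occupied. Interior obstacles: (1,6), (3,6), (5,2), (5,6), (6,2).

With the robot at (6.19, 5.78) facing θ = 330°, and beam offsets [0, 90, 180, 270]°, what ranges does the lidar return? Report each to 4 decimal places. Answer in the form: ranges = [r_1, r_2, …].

beam 1: φ=0°, α=330°
  d=(0.8660,-0.5000)  start (6,5)  tX=0.9353 tY=1.5600  stride 1/|dx|=1.1547 1/|dy|=2.0000
    cross x-line → (7,5), t=0.9353 (wall)
  → r_1 = 0.9353
beam 2: φ=90°, α=60°
  d=(0.5000,0.8660)  start (6,5)  tX=1.6200 tY=0.2540  stride 1/|dx|=2.0000 1/|dy|=1.1547
    cross y-line → (6,6), t=0.2540
    cross y-line → (6,7), t=1.4087 (wall)
  → r_2 = 1.4087
beam 3: φ=180°, α=150°
  d=(-0.8660,0.5000)  start (6,5)  tX=0.2194 tY=0.4400  stride 1/|dx|=1.1547 1/|dy|=2.0000
    cross x-line → (5,5), t=0.2194
    cross y-line → (5,6), t=0.4400 (wall)
  → r_3 = 0.4400
beam 4: φ=270°, α=240°
  d=(-0.5000,-0.8660)  start (6,5)  tX=0.3800 tY=0.9007  stride 1/|dx|=2.0000 1/|dy|=1.1547
    cross x-line → (5,5), t=0.3800
    cross y-line → (5,4), t=0.9007
    cross y-line → (5,3), t=2.0554
    cross x-line → (4,3), t=2.3800
    cross y-line → (4,2), t=3.2101
    cross y-line → (4,1), t=4.3648
    cross x-line → (3,1), t=4.3800
    cross y-line → (3,0), t=5.5195 (wall)
  → r_4 = 5.5195

ranges = [0.9353, 1.4087, 0.4400, 5.5195]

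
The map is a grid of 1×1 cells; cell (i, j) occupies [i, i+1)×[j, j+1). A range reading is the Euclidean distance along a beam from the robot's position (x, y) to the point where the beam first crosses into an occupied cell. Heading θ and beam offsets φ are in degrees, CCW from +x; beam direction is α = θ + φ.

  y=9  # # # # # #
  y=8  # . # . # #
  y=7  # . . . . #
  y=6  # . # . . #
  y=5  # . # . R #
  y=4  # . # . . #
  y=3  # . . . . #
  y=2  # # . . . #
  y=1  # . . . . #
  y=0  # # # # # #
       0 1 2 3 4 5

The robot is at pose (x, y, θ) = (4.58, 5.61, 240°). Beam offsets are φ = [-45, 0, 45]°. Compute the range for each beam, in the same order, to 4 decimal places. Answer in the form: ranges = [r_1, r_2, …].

ranges = [1.6357, 5.3232, 1.6228]

beam 1: φ=-45°, α=195°
  dir = (cos 195°, sin 195°) = (-0.9659, -0.2588); from cell (4,5)
  next x-line at t=0.6005, next y-line at t=2.3569; Δt_x=1.0353, Δt_y=3.8637
    x: enter (3,5) at t=0.6005
    x: enter (2,5) at t=1.6357 ← occupied
  → r_1 = 1.6357
beam 2: φ=0°, α=240°
  dir = (cos 240°, sin 240°) = (-0.5000, -0.8660); from cell (4,5)
  next x-line at t=1.1600, next y-line at t=0.7044; Δt_x=2.0000, Δt_y=1.1547
    y: enter (4,4) at t=0.7044
    x: enter (3,4) at t=1.1600
    y: enter (3,3) at t=1.8591
    y: enter (3,2) at t=3.0138
    x: enter (2,2) at t=3.1600
    y: enter (2,1) at t=4.1685
    x: enter (1,1) at t=5.1600
    y: enter (1,0) at t=5.3232 ← occupied
  → r_2 = 5.3232
beam 3: φ=45°, α=285°
  dir = (cos 285°, sin 285°) = (0.2588, -0.9659); from cell (4,5)
  next x-line at t=1.6228, next y-line at t=0.6315; Δt_x=3.8637, Δt_y=1.0353
    y: enter (4,4) at t=0.6315
    x: enter (5,4) at t=1.6228 ← occupied
  → r_3 = 1.6228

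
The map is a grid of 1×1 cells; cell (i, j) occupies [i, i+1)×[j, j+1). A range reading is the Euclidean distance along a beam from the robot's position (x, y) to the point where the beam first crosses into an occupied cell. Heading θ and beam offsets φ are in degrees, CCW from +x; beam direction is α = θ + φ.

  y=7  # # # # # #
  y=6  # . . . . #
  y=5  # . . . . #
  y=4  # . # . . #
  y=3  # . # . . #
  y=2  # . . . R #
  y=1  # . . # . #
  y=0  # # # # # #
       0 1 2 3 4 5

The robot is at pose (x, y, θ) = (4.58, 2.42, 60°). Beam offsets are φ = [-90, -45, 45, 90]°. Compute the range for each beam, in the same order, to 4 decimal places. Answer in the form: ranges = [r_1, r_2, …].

ranges = [0.4850, 0.4348, 4.7416, 1.8244]

beam 1: φ=-90°, α=330°
  direction (0.8660, -0.5000); cell (4,2); t to first gridline: x 0.4850, y 0.8400 (then +1.1547 / +2.0000)
    (5,2) via x @ 0.4850  # hit
  → r_1 = 0.4850
beam 2: φ=-45°, α=15°
  direction (0.9659, 0.2588); cell (4,2); t to first gridline: x 0.4348, y 2.2409 (then +1.0353 / +3.8637)
    (5,2) via x @ 0.4348  # hit
  → r_2 = 0.4348
beam 3: φ=45°, α=105°
  direction (-0.2588, 0.9659); cell (4,2); t to first gridline: x 2.2409, y 0.6005 (then +3.8637 / +1.0353)
    (4,3) via y @ 0.6005
    (4,4) via y @ 1.6357
    (3,4) via x @ 2.2409
    (3,5) via y @ 2.6710
    (3,6) via y @ 3.7063
    (3,7) via y @ 4.7416  # hit
  → r_3 = 4.7416
beam 4: φ=90°, α=150°
  direction (-0.8660, 0.5000); cell (4,2); t to first gridline: x 0.6697, y 1.1600 (then +1.1547 / +2.0000)
    (3,2) via x @ 0.6697
    (3,3) via y @ 1.1600
    (2,3) via x @ 1.8244  # hit
  → r_4 = 1.8244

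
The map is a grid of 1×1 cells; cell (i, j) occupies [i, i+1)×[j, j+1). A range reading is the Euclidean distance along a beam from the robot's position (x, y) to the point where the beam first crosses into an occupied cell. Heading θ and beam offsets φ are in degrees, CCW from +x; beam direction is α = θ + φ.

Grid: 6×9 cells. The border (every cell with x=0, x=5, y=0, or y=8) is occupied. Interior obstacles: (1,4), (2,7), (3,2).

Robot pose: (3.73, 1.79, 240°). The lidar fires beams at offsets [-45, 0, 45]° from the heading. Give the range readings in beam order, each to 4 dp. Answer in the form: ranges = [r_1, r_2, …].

ranges = [2.8263, 0.9122, 0.8179]

beam 1: φ=-45°, α=195°
  d=(-0.9659,-0.2588)  start (3,1)  tX=0.7558 tY=3.0523  stride 1/|dx|=1.0353 1/|dy|=3.8637
    cross x-line → (2,1), t=0.7558
    cross x-line → (1,1), t=1.7910
    cross x-line → (0,1), t=2.8263 (wall)
  → r_1 = 2.8263
beam 2: φ=0°, α=240°
  d=(-0.5000,-0.8660)  start (3,1)  tX=1.4600 tY=0.9122  stride 1/|dx|=2.0000 1/|dy|=1.1547
    cross y-line → (3,0), t=0.9122 (wall)
  → r_2 = 0.9122
beam 3: φ=45°, α=285°
  d=(0.2588,-0.9659)  start (3,1)  tX=1.0432 tY=0.8179  stride 1/|dx|=3.8637 1/|dy|=1.0353
    cross y-line → (3,0), t=0.8179 (wall)
  → r_3 = 0.8179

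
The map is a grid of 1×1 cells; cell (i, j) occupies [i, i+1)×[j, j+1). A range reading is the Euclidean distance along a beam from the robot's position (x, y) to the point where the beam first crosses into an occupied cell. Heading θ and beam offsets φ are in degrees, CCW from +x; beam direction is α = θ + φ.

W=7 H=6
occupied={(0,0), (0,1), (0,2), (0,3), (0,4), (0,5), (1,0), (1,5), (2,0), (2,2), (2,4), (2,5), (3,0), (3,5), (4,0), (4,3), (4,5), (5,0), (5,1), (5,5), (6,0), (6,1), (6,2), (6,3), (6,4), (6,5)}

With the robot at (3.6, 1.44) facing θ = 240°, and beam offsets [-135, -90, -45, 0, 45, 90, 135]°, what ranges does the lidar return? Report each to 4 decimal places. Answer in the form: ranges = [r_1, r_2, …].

ranges = [2.6503, 1.1200, 1.7000, 0.5081, 0.4555, 0.8800, 1.4494]

beam 1: φ=-135°, α=105°
  d=(-0.2588,0.9659)  start (3,1)  tX=2.3182 tY=0.5798  stride 1/|dx|=3.8637 1/|dy|=1.0353
    cross y-line → (3,2), t=0.5798
    cross y-line → (3,3), t=1.6150
    cross x-line → (2,3), t=2.3182
    cross y-line → (2,4), t=2.6503 (wall)
  → r_1 = 2.6503
beam 2: φ=-90°, α=150°
  d=(-0.8660,0.5000)  start (3,1)  tX=0.6928 tY=1.1200  stride 1/|dx|=1.1547 1/|dy|=2.0000
    cross x-line → (2,1), t=0.6928
    cross y-line → (2,2), t=1.1200 (wall)
  → r_2 = 1.1200
beam 3: φ=-45°, α=195°
  d=(-0.9659,-0.2588)  start (3,1)  tX=0.6212 tY=1.7000  stride 1/|dx|=1.0353 1/|dy|=3.8637
    cross x-line → (2,1), t=0.6212
    cross x-line → (1,1), t=1.6564
    cross y-line → (1,0), t=1.7000 (wall)
  → r_3 = 1.7000
beam 4: φ=0°, α=240°
  d=(-0.5000,-0.8660)  start (3,1)  tX=1.2000 tY=0.5081  stride 1/|dx|=2.0000 1/|dy|=1.1547
    cross y-line → (3,0), t=0.5081 (wall)
  → r_4 = 0.5081
beam 5: φ=45°, α=285°
  d=(0.2588,-0.9659)  start (3,1)  tX=1.5455 tY=0.4555  stride 1/|dx|=3.8637 1/|dy|=1.0353
    cross y-line → (3,0), t=0.4555 (wall)
  → r_5 = 0.4555
beam 6: φ=90°, α=330°
  d=(0.8660,-0.5000)  start (3,1)  tX=0.4619 tY=0.8800  stride 1/|dx|=1.1547 1/|dy|=2.0000
    cross x-line → (4,1), t=0.4619
    cross y-line → (4,0), t=0.8800 (wall)
  → r_6 = 0.8800
beam 7: φ=135°, α=15°
  d=(0.9659,0.2588)  start (3,1)  tX=0.4141 tY=2.1637  stride 1/|dx|=1.0353 1/|dy|=3.8637
    cross x-line → (4,1), t=0.4141
    cross x-line → (5,1), t=1.4494 (wall)
  → r_7 = 1.4494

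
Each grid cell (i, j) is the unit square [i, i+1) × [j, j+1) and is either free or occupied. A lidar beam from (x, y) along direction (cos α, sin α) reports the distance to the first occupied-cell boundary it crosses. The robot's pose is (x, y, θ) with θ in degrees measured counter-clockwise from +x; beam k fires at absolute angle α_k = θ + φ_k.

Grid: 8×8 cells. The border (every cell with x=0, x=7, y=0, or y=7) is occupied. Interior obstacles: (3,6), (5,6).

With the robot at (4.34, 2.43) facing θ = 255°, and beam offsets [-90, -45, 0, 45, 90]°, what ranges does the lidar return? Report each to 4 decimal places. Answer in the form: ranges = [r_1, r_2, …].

beam 1: φ=-90°, α=165°
  direction (-0.9659, 0.2588); cell (4,2); t to first gridline: x 0.3520, y 2.2023 (then +1.0353 / +3.8637)
    (3,2) via x @ 0.3520
    (2,2) via x @ 1.3873
    (2,3) via y @ 2.2023
    (1,3) via x @ 2.4225
    (0,3) via x @ 3.4578  # hit
  → r_1 = 3.4578
beam 2: φ=-45°, α=210°
  direction (-0.8660, -0.5000); cell (4,2); t to first gridline: x 0.3926, y 0.8600 (then +1.1547 / +2.0000)
    (3,2) via x @ 0.3926
    (3,1) via y @ 0.8600
    (2,1) via x @ 1.5473
    (1,1) via x @ 2.7020
    (1,0) via y @ 2.8600  # hit
  → r_2 = 2.8600
beam 3: φ=0°, α=255°
  direction (-0.2588, -0.9659); cell (4,2); t to first gridline: x 1.3137, y 0.4452 (then +3.8637 / +1.0353)
    (4,1) via y @ 0.4452
    (3,1) via x @ 1.3137
    (3,0) via y @ 1.4804  # hit
  → r_3 = 1.4804
beam 4: φ=45°, α=300°
  direction (0.5000, -0.8660); cell (4,2); t to first gridline: x 1.3200, y 0.4965 (then +2.0000 / +1.1547)
    (4,1) via y @ 0.4965
    (5,1) via x @ 1.3200
    (5,0) via y @ 1.6512  # hit
  → r_4 = 1.6512
beam 5: φ=90°, α=345°
  direction (0.9659, -0.2588); cell (4,2); t to first gridline: x 0.6833, y 1.6614 (then +1.0353 / +3.8637)
    (5,2) via x @ 0.6833
    (5,1) via y @ 1.6614
    (6,1) via x @ 1.7186
    (7,1) via x @ 2.7538  # hit
  → r_5 = 2.7538

ranges = [3.4578, 2.8600, 1.4804, 1.6512, 2.7538]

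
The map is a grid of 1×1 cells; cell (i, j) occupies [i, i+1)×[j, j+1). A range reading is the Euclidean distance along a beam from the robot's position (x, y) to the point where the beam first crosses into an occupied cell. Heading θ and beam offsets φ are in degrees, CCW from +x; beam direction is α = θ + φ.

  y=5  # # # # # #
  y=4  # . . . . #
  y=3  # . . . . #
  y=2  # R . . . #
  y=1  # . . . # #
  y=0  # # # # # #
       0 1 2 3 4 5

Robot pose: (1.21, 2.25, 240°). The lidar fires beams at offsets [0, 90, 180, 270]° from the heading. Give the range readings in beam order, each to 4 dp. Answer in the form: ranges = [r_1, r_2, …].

ranges = [0.4200, 2.5000, 3.1754, 0.2425]

beam 1: φ=0°, α=240°
  direction (-0.5000, -0.8660); cell (1,2); t to first gridline: x 0.4200, y 0.2887 (then +2.0000 / +1.1547)
    (1,1) via y @ 0.2887
    (0,1) via x @ 0.4200  # hit
  → r_1 = 0.4200
beam 2: φ=90°, α=330°
  direction (0.8660, -0.5000); cell (1,2); t to first gridline: x 0.9122, y 0.5000 (then +1.1547 / +2.0000)
    (1,1) via y @ 0.5000
    (2,1) via x @ 0.9122
    (3,1) via x @ 2.0669
    (3,0) via y @ 2.5000  # hit
  → r_2 = 2.5000
beam 3: φ=180°, α=60°
  direction (0.5000, 0.8660); cell (1,2); t to first gridline: x 1.5800, y 0.8660 (then +2.0000 / +1.1547)
    (1,3) via y @ 0.8660
    (2,3) via x @ 1.5800
    (2,4) via y @ 2.0207
    (2,5) via y @ 3.1754  # hit
  → r_3 = 3.1754
beam 4: φ=270°, α=150°
  direction (-0.8660, 0.5000); cell (1,2); t to first gridline: x 0.2425, y 1.5000 (then +1.1547 / +2.0000)
    (0,2) via x @ 0.2425  # hit
  → r_4 = 0.2425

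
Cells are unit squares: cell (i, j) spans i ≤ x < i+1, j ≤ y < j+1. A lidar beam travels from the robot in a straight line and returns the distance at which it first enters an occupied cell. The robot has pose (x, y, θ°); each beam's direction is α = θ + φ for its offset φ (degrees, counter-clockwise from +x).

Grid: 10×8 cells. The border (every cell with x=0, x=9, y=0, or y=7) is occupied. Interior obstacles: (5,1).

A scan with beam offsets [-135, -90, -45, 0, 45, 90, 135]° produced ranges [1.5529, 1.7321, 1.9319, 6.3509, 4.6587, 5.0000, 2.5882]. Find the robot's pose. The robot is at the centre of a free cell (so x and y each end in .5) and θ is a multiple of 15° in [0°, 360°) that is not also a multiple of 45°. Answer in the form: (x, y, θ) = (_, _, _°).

The pose lattice has 47·16 = 752 candidates. Test each by forward raycasting.
  (4.5, 1.5, 240°): beam 1 = 5.6940 ≠ 1.5529 ✗
  (1.5, 3.5, 240°): beam 1 = 1.9319 ≠ 1.5529 ✗
  (5.5, 4.5, 300°): beam 1 = 4.6587 ≠ 1.5529 ✗
  (6.5, 2.5, 75°): beam 1 = 1.7321 ≠ 1.5529 ✗
  …
  (3.5, 2.5, 30°): r_1=1.5529, r_2=1.7321, r_3=1.9319, r_4=6.3509, r_5=4.6587, r_6=5.0000, r_7=2.5882 — all match ✓
Unique over the lattice → pose = (3.5, 2.5, 30°).

(x, y, θ) = (3.5, 2.5, 30°)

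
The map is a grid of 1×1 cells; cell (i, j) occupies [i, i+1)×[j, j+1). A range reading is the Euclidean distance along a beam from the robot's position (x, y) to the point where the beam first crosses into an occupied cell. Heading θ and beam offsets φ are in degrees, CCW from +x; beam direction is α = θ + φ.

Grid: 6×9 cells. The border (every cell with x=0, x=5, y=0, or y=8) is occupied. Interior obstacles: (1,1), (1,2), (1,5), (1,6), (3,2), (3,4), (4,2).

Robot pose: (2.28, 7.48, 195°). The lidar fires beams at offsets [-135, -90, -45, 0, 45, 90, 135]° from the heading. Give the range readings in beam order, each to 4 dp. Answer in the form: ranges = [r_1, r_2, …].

ranges = [0.6004, 0.5383, 1.0400, 1.3252, 0.5600, 2.7819, 3.1408]

beam 1: φ=-135°, α=60°
  direction (0.5000, 0.8660); cell (2,7); t to first gridline: x 1.4400, y 0.6004 (then +2.0000 / +1.1547)
    (2,8) via y @ 0.6004  # hit
  → r_1 = 0.6004
beam 2: φ=-90°, α=105°
  direction (-0.2588, 0.9659); cell (2,7); t to first gridline: x 1.0818, y 0.5383 (then +3.8637 / +1.0353)
    (2,8) via y @ 0.5383  # hit
  → r_2 = 0.5383
beam 3: φ=-45°, α=150°
  direction (-0.8660, 0.5000); cell (2,7); t to first gridline: x 0.3233, y 1.0400 (then +1.1547 / +2.0000)
    (1,7) via x @ 0.3233
    (1,8) via y @ 1.0400  # hit
  → r_3 = 1.0400
beam 4: φ=0°, α=195°
  direction (-0.9659, -0.2588); cell (2,7); t to first gridline: x 0.2899, y 1.8546 (then +1.0353 / +3.8637)
    (1,7) via x @ 0.2899
    (0,7) via x @ 1.3252  # hit
  → r_4 = 1.3252
beam 5: φ=45°, α=240°
  direction (-0.5000, -0.8660); cell (2,7); t to first gridline: x 0.5600, y 0.5543 (then +2.0000 / +1.1547)
    (2,6) via y @ 0.5543
    (1,6) via x @ 0.5600  # hit
  → r_5 = 0.5600
beam 6: φ=90°, α=285°
  direction (0.2588, -0.9659); cell (2,7); t to first gridline: x 2.7819, y 0.4969 (then +3.8637 / +1.0353)
    (2,6) via y @ 0.4969
    (2,5) via y @ 1.5322
    (2,4) via y @ 2.5675
    (3,4) via x @ 2.7819  # hit
  → r_6 = 2.7819
beam 7: φ=135°, α=330°
  direction (0.8660, -0.5000); cell (2,7); t to first gridline: x 0.8314, y 0.9600 (then +1.1547 / +2.0000)
    (3,7) via x @ 0.8314
    (3,6) via y @ 0.9600
    (4,6) via x @ 1.9861
    (4,5) via y @ 2.9600
    (5,5) via x @ 3.1408  # hit
  → r_7 = 3.1408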